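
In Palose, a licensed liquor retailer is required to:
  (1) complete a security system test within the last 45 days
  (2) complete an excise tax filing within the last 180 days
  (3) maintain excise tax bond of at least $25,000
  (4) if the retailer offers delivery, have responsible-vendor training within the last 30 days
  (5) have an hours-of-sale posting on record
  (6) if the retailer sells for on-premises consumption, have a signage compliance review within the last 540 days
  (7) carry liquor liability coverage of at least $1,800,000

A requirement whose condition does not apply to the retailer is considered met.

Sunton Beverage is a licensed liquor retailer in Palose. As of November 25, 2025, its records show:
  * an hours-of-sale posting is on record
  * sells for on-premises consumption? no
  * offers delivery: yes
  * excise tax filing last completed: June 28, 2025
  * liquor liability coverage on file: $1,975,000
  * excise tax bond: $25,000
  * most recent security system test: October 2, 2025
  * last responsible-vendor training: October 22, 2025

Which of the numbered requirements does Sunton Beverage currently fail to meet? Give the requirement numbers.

1. security system test 54 days ago vs limit 45 → not met
2. excise tax filing 150 days ago vs limit 180 → met
3. excise tax bond $25,000 ≥ $25,000 → met
4. condition 'offers delivery' holds; responsible-vendor training 34 days ago vs limit 30 → not met
5. hours-of-sale posting present → met
6. condition 'sells for on-premises consumption' does not hold → requirement n/a → met
7. liquor liability coverage $1,975,000 ≥ $1,800,000 → met
Not met: 1, 4

1, 4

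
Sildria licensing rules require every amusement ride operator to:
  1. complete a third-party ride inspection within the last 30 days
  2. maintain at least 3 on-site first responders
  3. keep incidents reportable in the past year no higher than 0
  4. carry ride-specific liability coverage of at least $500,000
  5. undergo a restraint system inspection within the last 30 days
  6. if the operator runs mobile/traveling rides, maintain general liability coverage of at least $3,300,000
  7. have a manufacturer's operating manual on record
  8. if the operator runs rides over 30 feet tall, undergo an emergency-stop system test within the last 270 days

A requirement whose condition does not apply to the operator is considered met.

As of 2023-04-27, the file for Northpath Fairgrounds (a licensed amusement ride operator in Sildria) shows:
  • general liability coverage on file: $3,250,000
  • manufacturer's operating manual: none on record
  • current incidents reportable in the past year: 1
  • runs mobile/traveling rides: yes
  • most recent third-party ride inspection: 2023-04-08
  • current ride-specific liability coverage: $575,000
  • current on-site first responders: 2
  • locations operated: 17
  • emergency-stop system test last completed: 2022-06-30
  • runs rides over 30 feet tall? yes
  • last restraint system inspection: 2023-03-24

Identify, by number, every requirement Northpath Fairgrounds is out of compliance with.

1. third-party ride inspection 19 days ago vs limit 30 → met
2. on-site first responders 2 < 3 → not met
3. incidents reportable in the past year 1 > 0 → not met
4. ride-specific liability coverage $575,000 ≥ $500,000 → met
5. restraint system inspection 34 days ago vs limit 30 → not met
6. condition 'runs mobile/traveling rides' holds; general liability coverage $3,250,000 < $3,300,000 → not met
7. manufacturer's operating manual absent → not met
8. condition 'runs rides over 30 feet tall' holds; emergency-stop system test 301 days ago vs limit 270 → not met
Not met: 2, 3, 5, 6, 7, 8

2, 3, 5, 6, 7, 8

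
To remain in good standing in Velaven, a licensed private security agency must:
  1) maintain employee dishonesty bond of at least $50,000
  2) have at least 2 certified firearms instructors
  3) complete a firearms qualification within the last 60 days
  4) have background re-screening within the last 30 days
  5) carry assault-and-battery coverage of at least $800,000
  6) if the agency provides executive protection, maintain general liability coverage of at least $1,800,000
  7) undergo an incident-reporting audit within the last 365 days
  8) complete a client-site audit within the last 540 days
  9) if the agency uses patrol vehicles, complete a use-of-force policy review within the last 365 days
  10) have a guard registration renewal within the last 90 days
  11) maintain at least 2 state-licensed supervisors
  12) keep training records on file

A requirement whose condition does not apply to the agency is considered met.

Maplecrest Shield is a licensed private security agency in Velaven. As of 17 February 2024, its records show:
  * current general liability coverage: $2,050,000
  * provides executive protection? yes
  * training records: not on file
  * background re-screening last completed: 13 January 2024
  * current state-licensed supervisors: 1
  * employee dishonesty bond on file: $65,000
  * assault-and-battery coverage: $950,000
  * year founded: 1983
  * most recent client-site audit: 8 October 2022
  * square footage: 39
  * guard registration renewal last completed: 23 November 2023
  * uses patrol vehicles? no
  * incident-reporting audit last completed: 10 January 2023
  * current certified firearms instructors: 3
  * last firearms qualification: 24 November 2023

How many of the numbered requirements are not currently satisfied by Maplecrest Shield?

1. employee dishonesty bond $65,000 ≥ $50,000 → met
2. certified firearms instructors 3 ≥ 2 → met
3. firearms qualification 85 days ago vs limit 60 → not met
4. background re-screening 35 days ago vs limit 30 → not met
5. assault-and-battery coverage $950,000 ≥ $800,000 → met
6. condition 'provides executive protection' holds; general liability coverage $2,050,000 ≥ $1,800,000 → met
7. incident-reporting audit 403 days ago vs limit 365 → not met
8. client-site audit 497 days ago vs limit 540 → met
9. condition 'uses patrol vehicles' does not hold → requirement n/a → met
10. guard registration renewal 86 days ago vs limit 90 → met
11. state-licensed supervisors 1 < 2 → not met
12. training records absent → not met
Not met: 5 of 12

5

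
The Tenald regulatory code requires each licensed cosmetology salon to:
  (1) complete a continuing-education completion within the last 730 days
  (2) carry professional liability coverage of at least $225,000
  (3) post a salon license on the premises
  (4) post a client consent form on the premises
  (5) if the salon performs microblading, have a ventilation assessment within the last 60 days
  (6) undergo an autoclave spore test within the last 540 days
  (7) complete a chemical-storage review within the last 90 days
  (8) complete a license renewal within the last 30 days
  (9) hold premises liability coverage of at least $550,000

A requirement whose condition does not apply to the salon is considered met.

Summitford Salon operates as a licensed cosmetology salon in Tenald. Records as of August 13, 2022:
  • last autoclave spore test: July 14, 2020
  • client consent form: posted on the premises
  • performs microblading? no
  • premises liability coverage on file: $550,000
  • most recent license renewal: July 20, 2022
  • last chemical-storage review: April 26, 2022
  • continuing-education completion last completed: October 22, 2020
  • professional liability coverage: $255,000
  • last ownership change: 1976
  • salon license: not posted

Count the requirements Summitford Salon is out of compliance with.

3

1. continuing-education completion 660 days ago vs limit 730 → met
2. professional liability coverage $255,000 ≥ $225,000 → met
3. salon license absent → not met
4. client consent form present → met
5. condition 'performs microblading' does not hold → requirement n/a → met
6. autoclave spore test 760 days ago vs limit 540 → not met
7. chemical-storage review 109 days ago vs limit 90 → not met
8. license renewal 24 days ago vs limit 30 → met
9. premises liability coverage $550,000 ≥ $550,000 → met
Not met: 3 of 9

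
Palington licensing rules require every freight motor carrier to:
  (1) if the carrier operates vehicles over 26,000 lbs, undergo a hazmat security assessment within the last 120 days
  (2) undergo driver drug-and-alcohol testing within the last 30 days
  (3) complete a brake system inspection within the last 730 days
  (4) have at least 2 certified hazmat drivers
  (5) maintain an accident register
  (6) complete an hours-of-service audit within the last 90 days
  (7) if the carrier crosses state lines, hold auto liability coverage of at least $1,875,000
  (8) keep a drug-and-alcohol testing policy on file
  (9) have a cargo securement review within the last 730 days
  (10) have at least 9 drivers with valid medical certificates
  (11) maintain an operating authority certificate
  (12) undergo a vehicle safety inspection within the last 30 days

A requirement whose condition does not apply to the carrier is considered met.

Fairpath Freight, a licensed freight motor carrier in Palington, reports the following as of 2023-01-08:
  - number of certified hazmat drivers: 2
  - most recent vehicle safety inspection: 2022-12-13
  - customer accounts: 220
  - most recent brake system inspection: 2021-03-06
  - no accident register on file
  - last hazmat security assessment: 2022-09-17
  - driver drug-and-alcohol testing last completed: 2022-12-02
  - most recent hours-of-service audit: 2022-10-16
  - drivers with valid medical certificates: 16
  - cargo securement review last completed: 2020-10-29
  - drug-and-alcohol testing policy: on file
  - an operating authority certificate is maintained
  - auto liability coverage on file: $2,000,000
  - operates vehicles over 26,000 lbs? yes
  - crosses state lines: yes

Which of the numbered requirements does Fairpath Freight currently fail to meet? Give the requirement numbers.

1. condition 'operates vehicles over 26,000 lbs' holds; hazmat security assessment 113 days ago vs limit 120 → met
2. driver drug-and-alcohol testing 37 days ago vs limit 30 → not met
3. brake system inspection 673 days ago vs limit 730 → met
4. certified hazmat drivers 2 ≥ 2 → met
5. accident register absent → not met
6. hours-of-service audit 84 days ago vs limit 90 → met
7. condition 'crosses state lines' holds; auto liability coverage $2,000,000 ≥ $1,875,000 → met
8. drug-and-alcohol testing policy present → met
9. cargo securement review 801 days ago vs limit 730 → not met
10. drivers with valid medical certificates 16 ≥ 9 → met
11. operating authority certificate present → met
12. vehicle safety inspection 26 days ago vs limit 30 → met
Not met: 2, 5, 9

2, 5, 9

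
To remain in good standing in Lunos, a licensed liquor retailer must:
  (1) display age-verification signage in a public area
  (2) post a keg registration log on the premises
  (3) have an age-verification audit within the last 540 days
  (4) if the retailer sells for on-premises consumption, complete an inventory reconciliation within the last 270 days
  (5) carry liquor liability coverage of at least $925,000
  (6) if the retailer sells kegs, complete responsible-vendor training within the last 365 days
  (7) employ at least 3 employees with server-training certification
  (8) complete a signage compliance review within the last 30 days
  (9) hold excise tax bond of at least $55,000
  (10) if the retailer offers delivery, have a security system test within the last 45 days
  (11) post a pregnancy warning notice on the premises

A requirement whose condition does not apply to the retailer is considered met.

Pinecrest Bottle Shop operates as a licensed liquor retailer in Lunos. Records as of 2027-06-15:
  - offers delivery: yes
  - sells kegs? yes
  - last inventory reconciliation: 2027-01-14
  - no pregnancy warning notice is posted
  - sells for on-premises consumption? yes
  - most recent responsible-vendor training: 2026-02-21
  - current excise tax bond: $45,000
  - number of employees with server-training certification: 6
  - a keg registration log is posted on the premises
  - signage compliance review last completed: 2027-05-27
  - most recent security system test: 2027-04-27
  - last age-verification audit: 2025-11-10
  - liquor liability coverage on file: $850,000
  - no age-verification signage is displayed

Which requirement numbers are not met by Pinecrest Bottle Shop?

1. age-verification signage absent → not met
2. keg registration log present → met
3. age-verification audit 582 days ago vs limit 540 → not met
4. condition 'sells for on-premises consumption' holds; inventory reconciliation 152 days ago vs limit 270 → met
5. liquor liability coverage $850,000 < $925,000 → not met
6. condition 'sells kegs' holds; responsible-vendor training 479 days ago vs limit 365 → not met
7. employees with server-training certification 6 ≥ 3 → met
8. signage compliance review 19 days ago vs limit 30 → met
9. excise tax bond $45,000 < $55,000 → not met
10. condition 'offers delivery' holds; security system test 49 days ago vs limit 45 → not met
11. pregnancy warning notice absent → not met
Not met: 1, 3, 5, 6, 9, 10, 11

1, 3, 5, 6, 9, 10, 11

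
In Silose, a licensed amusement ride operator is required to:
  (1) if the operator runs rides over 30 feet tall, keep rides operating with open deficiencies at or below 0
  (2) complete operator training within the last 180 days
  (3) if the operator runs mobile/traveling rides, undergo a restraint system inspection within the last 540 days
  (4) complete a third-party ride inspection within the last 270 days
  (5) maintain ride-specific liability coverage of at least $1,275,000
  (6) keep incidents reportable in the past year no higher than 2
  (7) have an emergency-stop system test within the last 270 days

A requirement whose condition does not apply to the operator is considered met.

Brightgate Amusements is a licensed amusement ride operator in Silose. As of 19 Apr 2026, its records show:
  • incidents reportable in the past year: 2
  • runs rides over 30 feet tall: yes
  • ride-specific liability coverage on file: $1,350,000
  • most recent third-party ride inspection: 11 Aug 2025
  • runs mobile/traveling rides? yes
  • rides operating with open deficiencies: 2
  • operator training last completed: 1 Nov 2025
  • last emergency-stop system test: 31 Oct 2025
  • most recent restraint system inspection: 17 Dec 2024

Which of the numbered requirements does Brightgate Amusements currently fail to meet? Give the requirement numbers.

1. condition 'runs rides over 30 feet tall' holds; rides operating with open deficiencies 2 > 0 → not met
2. operator training 169 days ago vs limit 180 → met
3. condition 'runs mobile/traveling rides' holds; restraint system inspection 488 days ago vs limit 540 → met
4. third-party ride inspection 251 days ago vs limit 270 → met
5. ride-specific liability coverage $1,350,000 ≥ $1,275,000 → met
6. incidents reportable in the past year 2 ≤ 2 → met
7. emergency-stop system test 170 days ago vs limit 270 → met
Not met: 1

1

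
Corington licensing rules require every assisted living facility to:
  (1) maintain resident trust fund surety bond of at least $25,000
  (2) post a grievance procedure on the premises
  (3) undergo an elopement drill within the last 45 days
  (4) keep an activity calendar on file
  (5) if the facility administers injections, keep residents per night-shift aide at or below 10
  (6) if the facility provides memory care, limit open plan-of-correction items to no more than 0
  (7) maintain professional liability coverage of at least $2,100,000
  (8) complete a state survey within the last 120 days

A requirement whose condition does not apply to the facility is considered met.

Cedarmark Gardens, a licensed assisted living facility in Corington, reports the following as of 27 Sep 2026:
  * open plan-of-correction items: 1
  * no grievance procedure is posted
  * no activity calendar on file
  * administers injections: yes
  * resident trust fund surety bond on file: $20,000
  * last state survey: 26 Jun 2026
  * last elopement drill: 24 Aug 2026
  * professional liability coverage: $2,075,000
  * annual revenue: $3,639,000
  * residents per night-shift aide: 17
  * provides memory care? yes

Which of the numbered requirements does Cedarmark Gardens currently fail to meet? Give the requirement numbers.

1. resident trust fund surety bond $20,000 < $25,000 → not met
2. grievance procedure absent → not met
3. elopement drill 34 days ago vs limit 45 → met
4. activity calendar absent → not met
5. condition 'administers injections' holds; residents per night-shift aide 17 > 10 → not met
6. condition 'provides memory care' holds; open plan-of-correction items 1 > 0 → not met
7. professional liability coverage $2,075,000 < $2,100,000 → not met
8. state survey 93 days ago vs limit 120 → met
Not met: 1, 2, 4, 5, 6, 7

1, 2, 4, 5, 6, 7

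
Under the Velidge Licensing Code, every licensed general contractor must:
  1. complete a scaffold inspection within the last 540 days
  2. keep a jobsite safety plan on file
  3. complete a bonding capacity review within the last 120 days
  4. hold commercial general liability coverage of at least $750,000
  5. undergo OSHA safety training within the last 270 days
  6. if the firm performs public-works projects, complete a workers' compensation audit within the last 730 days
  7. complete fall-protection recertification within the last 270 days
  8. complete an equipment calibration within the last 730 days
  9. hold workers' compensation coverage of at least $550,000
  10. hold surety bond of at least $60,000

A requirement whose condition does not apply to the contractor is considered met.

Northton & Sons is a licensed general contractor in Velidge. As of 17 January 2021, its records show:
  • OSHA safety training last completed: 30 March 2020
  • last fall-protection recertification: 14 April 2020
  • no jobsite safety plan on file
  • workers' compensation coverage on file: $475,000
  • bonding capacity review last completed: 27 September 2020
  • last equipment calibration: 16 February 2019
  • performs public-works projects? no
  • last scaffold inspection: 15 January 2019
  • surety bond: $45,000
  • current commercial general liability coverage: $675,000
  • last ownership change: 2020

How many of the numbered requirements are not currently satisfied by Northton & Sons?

7

1. scaffold inspection 733 days ago vs limit 540 → not met
2. jobsite safety plan absent → not met
3. bonding capacity review 112 days ago vs limit 120 → met
4. commercial general liability coverage $675,000 < $750,000 → not met
5. OSHA safety training 293 days ago vs limit 270 → not met
6. condition 'performs public-works projects' does not hold → requirement n/a → met
7. fall-protection recertification 278 days ago vs limit 270 → not met
8. equipment calibration 701 days ago vs limit 730 → met
9. workers' compensation coverage $475,000 < $550,000 → not met
10. surety bond $45,000 < $60,000 → not met
Not met: 7 of 10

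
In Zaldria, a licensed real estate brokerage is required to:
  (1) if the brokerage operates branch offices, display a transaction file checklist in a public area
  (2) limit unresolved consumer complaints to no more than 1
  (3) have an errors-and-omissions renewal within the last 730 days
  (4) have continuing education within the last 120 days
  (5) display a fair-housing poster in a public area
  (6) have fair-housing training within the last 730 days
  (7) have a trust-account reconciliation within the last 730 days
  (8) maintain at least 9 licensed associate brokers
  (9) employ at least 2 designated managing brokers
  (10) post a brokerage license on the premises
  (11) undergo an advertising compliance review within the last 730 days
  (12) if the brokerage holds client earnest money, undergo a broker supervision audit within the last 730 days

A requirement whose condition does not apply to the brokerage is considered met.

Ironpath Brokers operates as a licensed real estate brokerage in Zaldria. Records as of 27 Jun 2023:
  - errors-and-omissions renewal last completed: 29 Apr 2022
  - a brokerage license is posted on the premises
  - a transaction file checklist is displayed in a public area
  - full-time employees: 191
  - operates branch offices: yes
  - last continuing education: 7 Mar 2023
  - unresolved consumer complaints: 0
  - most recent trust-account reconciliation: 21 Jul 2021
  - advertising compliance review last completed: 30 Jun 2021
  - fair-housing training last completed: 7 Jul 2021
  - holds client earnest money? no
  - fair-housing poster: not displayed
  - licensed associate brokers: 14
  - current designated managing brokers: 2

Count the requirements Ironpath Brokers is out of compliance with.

1

1. condition 'operates branch offices' holds; transaction file checklist present → met
2. unresolved consumer complaints 0 ≤ 1 → met
3. errors-and-omissions renewal 424 days ago vs limit 730 → met
4. continuing education 112 days ago vs limit 120 → met
5. fair-housing poster absent → not met
6. fair-housing training 720 days ago vs limit 730 → met
7. trust-account reconciliation 706 days ago vs limit 730 → met
8. licensed associate brokers 14 ≥ 9 → met
9. designated managing brokers 2 ≥ 2 → met
10. brokerage license present → met
11. advertising compliance review 727 days ago vs limit 730 → met
12. condition 'holds client earnest money' does not hold → requirement n/a → met
Not met: 1 of 12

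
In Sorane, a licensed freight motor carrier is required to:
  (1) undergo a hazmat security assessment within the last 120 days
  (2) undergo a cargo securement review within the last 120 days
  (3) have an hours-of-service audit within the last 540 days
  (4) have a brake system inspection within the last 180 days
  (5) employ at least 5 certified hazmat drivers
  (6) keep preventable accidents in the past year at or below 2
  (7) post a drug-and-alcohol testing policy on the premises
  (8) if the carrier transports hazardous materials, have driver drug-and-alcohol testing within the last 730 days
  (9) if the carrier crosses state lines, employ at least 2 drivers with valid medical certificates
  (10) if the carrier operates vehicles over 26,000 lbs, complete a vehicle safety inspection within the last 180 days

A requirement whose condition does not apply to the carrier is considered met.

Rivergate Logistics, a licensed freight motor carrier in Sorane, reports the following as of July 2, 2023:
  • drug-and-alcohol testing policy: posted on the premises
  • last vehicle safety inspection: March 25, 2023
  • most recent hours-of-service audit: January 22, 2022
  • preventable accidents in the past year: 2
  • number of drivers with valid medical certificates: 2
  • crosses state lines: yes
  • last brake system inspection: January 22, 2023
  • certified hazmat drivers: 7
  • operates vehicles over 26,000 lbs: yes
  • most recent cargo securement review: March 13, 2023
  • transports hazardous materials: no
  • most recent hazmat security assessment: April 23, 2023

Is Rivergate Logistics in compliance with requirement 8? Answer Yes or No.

8. condition 'transports hazardous materials' does not hold → requirement n/a → met

Yes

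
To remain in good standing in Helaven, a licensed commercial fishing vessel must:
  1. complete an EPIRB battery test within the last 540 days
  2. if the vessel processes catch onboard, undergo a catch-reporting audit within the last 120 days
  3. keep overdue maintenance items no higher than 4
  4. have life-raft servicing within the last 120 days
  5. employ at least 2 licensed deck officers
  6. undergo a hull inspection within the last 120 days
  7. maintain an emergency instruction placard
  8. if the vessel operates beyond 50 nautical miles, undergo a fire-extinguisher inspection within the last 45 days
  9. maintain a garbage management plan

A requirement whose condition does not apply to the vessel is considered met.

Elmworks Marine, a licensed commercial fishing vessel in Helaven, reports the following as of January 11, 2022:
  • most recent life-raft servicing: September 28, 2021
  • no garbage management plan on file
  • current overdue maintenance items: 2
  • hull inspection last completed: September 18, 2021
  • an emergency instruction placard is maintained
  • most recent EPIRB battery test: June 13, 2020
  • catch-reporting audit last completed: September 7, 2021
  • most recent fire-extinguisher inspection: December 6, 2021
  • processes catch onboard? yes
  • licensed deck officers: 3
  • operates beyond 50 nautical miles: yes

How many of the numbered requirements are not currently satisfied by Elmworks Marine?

3

1. EPIRB battery test 577 days ago vs limit 540 → not met
2. condition 'processes catch onboard' holds; catch-reporting audit 126 days ago vs limit 120 → not met
3. overdue maintenance items 2 ≤ 4 → met
4. life-raft servicing 105 days ago vs limit 120 → met
5. licensed deck officers 3 ≥ 2 → met
6. hull inspection 115 days ago vs limit 120 → met
7. emergency instruction placard present → met
8. condition 'operates beyond 50 nautical miles' holds; fire-extinguisher inspection 36 days ago vs limit 45 → met
9. garbage management plan absent → not met
Not met: 3 of 9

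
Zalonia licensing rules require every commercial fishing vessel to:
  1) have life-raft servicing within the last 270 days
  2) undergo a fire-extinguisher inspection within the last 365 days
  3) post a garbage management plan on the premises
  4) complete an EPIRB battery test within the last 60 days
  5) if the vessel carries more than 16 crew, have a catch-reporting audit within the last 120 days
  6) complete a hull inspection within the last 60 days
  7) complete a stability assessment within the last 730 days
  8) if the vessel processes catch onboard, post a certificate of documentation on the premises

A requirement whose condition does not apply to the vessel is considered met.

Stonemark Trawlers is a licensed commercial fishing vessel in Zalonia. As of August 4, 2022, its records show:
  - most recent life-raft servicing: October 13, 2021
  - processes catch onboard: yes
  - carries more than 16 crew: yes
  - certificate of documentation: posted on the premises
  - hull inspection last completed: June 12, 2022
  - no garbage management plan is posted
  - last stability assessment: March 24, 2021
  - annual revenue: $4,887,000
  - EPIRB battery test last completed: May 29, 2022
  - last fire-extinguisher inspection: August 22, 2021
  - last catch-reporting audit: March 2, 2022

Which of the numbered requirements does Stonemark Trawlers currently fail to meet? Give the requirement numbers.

1. life-raft servicing 295 days ago vs limit 270 → not met
2. fire-extinguisher inspection 347 days ago vs limit 365 → met
3. garbage management plan absent → not met
4. EPIRB battery test 67 days ago vs limit 60 → not met
5. condition 'carries more than 16 crew' holds; catch-reporting audit 155 days ago vs limit 120 → not met
6. hull inspection 53 days ago vs limit 60 → met
7. stability assessment 498 days ago vs limit 730 → met
8. condition 'processes catch onboard' holds; certificate of documentation present → met
Not met: 1, 3, 4, 5

1, 3, 4, 5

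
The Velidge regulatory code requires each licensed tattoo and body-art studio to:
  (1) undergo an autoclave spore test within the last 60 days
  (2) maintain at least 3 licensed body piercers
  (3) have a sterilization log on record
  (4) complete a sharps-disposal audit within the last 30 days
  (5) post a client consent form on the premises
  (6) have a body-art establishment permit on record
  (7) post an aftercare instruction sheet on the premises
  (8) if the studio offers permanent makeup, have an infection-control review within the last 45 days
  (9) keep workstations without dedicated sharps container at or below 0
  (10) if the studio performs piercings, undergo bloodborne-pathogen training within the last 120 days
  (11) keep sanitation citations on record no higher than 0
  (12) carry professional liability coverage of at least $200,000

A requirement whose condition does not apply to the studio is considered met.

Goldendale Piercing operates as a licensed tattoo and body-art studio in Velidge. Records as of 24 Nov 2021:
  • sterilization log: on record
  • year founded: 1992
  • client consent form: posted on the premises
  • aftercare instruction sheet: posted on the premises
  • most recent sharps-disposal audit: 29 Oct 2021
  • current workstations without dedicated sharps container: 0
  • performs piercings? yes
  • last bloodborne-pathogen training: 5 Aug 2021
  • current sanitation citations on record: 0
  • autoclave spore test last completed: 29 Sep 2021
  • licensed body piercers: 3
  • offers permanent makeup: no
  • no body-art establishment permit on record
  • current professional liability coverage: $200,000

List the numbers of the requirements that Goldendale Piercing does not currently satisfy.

6

1. autoclave spore test 56 days ago vs limit 60 → met
2. licensed body piercers 3 ≥ 3 → met
3. sterilization log present → met
4. sharps-disposal audit 26 days ago vs limit 30 → met
5. client consent form present → met
6. body-art establishment permit absent → not met
7. aftercare instruction sheet present → met
8. condition 'offers permanent makeup' does not hold → requirement n/a → met
9. workstations without dedicated sharps container 0 ≤ 0 → met
10. condition 'performs piercings' holds; bloodborne-pathogen training 111 days ago vs limit 120 → met
11. sanitation citations on record 0 ≤ 0 → met
12. professional liability coverage $200,000 ≥ $200,000 → met
Not met: 6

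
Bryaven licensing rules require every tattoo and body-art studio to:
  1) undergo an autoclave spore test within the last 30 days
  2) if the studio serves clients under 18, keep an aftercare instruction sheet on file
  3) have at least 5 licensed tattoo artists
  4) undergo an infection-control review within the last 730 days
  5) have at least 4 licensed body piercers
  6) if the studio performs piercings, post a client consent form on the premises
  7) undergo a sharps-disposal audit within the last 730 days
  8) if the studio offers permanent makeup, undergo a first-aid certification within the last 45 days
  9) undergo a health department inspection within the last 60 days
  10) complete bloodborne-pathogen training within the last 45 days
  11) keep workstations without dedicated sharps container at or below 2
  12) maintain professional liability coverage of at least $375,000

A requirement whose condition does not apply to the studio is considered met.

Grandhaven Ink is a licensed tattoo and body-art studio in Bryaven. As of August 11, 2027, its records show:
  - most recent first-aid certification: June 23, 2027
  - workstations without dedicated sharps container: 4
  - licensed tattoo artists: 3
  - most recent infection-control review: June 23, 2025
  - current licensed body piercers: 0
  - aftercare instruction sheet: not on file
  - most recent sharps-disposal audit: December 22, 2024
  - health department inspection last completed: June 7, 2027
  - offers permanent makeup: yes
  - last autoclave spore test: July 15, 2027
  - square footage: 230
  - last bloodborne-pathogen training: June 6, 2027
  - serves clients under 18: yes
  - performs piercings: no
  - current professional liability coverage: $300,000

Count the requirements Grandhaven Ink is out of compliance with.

10

1. autoclave spore test 27 days ago vs limit 30 → met
2. condition 'serves clients under 18' holds; aftercare instruction sheet absent → not met
3. licensed tattoo artists 3 < 5 → not met
4. infection-control review 779 days ago vs limit 730 → not met
5. licensed body piercers 0 < 4 → not met
6. condition 'performs piercings' does not hold → requirement n/a → met
7. sharps-disposal audit 962 days ago vs limit 730 → not met
8. condition 'offers permanent makeup' holds; first-aid certification 49 days ago vs limit 45 → not met
9. health department inspection 65 days ago vs limit 60 → not met
10. bloodborne-pathogen training 66 days ago vs limit 45 → not met
11. workstations without dedicated sharps container 4 > 2 → not met
12. professional liability coverage $300,000 < $375,000 → not met
Not met: 10 of 12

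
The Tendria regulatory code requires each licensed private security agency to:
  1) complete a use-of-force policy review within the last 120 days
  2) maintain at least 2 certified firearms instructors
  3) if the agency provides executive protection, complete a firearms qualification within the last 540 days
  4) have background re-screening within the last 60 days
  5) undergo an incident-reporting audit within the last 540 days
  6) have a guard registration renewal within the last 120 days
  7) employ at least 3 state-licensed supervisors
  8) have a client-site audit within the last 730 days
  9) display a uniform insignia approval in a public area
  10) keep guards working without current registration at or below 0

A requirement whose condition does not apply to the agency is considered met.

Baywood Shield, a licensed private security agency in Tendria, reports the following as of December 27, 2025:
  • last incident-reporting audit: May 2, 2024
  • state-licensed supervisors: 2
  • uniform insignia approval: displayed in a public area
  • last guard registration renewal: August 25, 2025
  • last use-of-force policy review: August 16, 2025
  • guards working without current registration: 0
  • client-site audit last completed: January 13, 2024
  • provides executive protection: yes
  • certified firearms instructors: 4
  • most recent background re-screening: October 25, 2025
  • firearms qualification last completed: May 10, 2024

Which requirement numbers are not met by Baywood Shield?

1. use-of-force policy review 133 days ago vs limit 120 → not met
2. certified firearms instructors 4 ≥ 2 → met
3. condition 'provides executive protection' holds; firearms qualification 596 days ago vs limit 540 → not met
4. background re-screening 63 days ago vs limit 60 → not met
5. incident-reporting audit 604 days ago vs limit 540 → not met
6. guard registration renewal 124 days ago vs limit 120 → not met
7. state-licensed supervisors 2 < 3 → not met
8. client-site audit 714 days ago vs limit 730 → met
9. uniform insignia approval present → met
10. guards working without current registration 0 ≤ 0 → met
Not met: 1, 3, 4, 5, 6, 7

1, 3, 4, 5, 6, 7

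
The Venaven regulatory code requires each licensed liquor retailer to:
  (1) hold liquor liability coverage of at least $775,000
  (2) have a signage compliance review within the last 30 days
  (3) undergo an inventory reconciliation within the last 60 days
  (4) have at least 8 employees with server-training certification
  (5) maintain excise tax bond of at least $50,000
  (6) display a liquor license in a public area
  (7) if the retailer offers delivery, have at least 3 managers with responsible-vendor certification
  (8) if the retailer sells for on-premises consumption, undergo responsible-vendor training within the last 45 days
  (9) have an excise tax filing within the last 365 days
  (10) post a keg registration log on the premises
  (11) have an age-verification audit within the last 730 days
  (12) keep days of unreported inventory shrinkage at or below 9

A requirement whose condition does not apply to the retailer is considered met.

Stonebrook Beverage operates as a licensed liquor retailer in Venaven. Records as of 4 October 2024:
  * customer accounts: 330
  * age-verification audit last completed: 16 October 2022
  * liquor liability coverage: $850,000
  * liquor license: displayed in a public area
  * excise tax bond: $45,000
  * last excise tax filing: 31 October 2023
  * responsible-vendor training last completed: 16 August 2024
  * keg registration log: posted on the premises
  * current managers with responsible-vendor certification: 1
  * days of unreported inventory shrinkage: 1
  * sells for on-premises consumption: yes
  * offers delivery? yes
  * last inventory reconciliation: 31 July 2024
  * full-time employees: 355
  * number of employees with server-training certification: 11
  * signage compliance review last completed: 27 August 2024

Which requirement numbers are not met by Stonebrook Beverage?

1. liquor liability coverage $850,000 ≥ $775,000 → met
2. signage compliance review 38 days ago vs limit 30 → not met
3. inventory reconciliation 65 days ago vs limit 60 → not met
4. employees with server-training certification 11 ≥ 8 → met
5. excise tax bond $45,000 < $50,000 → not met
6. liquor license present → met
7. condition 'offers delivery' holds; managers with responsible-vendor certification 1 < 3 → not met
8. condition 'sells for on-premises consumption' holds; responsible-vendor training 49 days ago vs limit 45 → not met
9. excise tax filing 339 days ago vs limit 365 → met
10. keg registration log present → met
11. age-verification audit 719 days ago vs limit 730 → met
12. days of unreported inventory shrinkage 1 ≤ 9 → met
Not met: 2, 3, 5, 7, 8

2, 3, 5, 7, 8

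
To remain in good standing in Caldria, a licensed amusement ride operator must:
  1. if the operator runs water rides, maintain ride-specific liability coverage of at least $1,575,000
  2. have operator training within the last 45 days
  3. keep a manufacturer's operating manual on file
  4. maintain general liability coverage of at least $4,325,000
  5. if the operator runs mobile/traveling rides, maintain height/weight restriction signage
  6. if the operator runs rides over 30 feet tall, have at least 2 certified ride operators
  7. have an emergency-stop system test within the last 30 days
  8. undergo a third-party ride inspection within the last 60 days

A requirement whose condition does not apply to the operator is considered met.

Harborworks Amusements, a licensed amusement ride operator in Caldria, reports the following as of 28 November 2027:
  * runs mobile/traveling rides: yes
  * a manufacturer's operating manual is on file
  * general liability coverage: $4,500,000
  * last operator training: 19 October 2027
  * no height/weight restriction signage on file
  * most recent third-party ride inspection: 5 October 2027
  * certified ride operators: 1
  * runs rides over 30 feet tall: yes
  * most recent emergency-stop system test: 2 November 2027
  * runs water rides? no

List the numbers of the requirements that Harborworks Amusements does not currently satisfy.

5, 6

1. condition 'runs water rides' does not hold → requirement n/a → met
2. operator training 40 days ago vs limit 45 → met
3. manufacturer's operating manual present → met
4. general liability coverage $4,500,000 ≥ $4,325,000 → met
5. condition 'runs mobile/traveling rides' holds; height/weight restriction signage absent → not met
6. condition 'runs rides over 30 feet tall' holds; certified ride operators 1 < 2 → not met
7. emergency-stop system test 26 days ago vs limit 30 → met
8. third-party ride inspection 54 days ago vs limit 60 → met
Not met: 5, 6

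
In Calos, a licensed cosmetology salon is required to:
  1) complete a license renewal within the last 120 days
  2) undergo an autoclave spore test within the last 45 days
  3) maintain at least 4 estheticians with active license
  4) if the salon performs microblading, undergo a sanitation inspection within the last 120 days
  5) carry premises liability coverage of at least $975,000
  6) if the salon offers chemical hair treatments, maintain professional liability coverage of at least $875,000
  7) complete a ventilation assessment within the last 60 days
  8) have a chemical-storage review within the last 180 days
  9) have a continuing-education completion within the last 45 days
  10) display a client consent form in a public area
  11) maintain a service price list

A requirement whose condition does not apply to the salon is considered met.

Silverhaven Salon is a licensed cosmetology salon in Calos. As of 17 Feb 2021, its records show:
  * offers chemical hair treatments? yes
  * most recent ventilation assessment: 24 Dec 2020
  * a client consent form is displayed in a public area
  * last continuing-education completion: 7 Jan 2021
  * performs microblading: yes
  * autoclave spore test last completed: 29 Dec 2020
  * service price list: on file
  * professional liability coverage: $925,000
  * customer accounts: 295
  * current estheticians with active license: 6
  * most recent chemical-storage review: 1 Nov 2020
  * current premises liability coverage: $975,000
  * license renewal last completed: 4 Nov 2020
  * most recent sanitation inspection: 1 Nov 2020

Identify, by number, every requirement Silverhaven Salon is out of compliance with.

1. license renewal 105 days ago vs limit 120 → met
2. autoclave spore test 50 days ago vs limit 45 → not met
3. estheticians with active license 6 ≥ 4 → met
4. condition 'performs microblading' holds; sanitation inspection 108 days ago vs limit 120 → met
5. premises liability coverage $975,000 ≥ $975,000 → met
6. condition 'offers chemical hair treatments' holds; professional liability coverage $925,000 ≥ $875,000 → met
7. ventilation assessment 55 days ago vs limit 60 → met
8. chemical-storage review 108 days ago vs limit 180 → met
9. continuing-education completion 41 days ago vs limit 45 → met
10. client consent form present → met
11. service price list present → met
Not met: 2

2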